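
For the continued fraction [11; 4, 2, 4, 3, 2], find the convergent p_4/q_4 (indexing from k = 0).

Using pₖ = aₖpₖ₋₁ + pₖ₋₂, qₖ = aₖqₖ₋₁ + qₖ₋₂ (with p₋₁=1, p₋₂=0, q₋₁=0, q₋₂=1):
  k=0: a=11, p=11, q=1
  k=1: a=4, p=45, q=4
  k=2: a=2, p=101, q=9
  k=3: a=4, p=449, q=40
  k=4: a=3, p=1448, q=129

1448/129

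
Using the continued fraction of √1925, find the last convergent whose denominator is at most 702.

30493/695

√1925 = [43; 1, 6, 1, 86, …] (period length 4).
Convergents:
  p_0/q_0 = 43/1
  p_1/q_1 = 44/1
  p_2/q_2 = 307/7
  p_3/q_3 = 351/8
  p_4/q_4 = 30493/695
  p_5/q_5 = 30844/703
q_4 = 695 ≤ 702 < 703 = q_5, so the answer is 30493/695.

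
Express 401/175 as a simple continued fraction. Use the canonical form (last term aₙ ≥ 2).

[2; 3, 2, 3, 7]

401 = 2×175 + 51
175 = 3×51 + 22
51 = 2×22 + 7
22 = 3×7 + 1
7 = 7×1 + 0  (stop)
So 401/175 = [2; 3, 2, 3, 7].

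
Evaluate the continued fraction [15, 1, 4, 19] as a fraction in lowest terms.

1517/96

Fold from the inside: start with 19/1.
  4 + 1/19 = 77/19
  1 + 19/77 = 96/77
  15 + 77/96 = 1517/96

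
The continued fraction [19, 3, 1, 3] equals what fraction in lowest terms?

289/15

Fold from the inside: start with 3/1.
  1 + 1/3 = 4/3
  3 + 3/4 = 15/4
  19 + 4/15 = 289/15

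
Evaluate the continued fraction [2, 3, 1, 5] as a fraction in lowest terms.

52/23

Fold from the inside: start with 5/1.
  1 + 1/5 = 6/5
  3 + 5/6 = 23/6
  2 + 6/23 = 52/23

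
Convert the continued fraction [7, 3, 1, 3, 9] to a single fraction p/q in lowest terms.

1010/139

Fold from the inside: start with 9/1.
  3 + 1/9 = 28/9
  1 + 9/28 = 37/28
  3 + 28/37 = 139/37
  7 + 37/139 = 1010/139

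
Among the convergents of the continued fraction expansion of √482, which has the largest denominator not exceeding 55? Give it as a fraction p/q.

483/22

√482 = [21; 1, 20, 1, 42, …] (period length 4).
Convergents:
  p_0/q_0 = 21/1
  p_1/q_1 = 22/1
  p_2/q_2 = 461/21
  p_3/q_3 = 483/22
  p_4/q_4 = 20747/945
q_3 = 22 ≤ 55 < 945 = q_4, so the answer is 483/22.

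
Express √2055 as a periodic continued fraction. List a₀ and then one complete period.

[45; 3, 90]

a₀ = ⌊√2055⌋ = 45.
With m₀=0, d₀=1 and mₖ₊₁ = dₖaₖ − mₖ, dₖ₊₁ = (n − mₖ₊₁²)/dₖ, aₖ₊₁ = ⌊(a₀+mₖ₊₁)/dₖ₊₁⌋:
  k=1: m=45, d=30, a=3
  k=2: m=45, d=1, a=90
d=1 and a=2a₀=90 at k=2, so the next step gives (m, d) = (45, 30) again — its k=1 value — and the period has length 2.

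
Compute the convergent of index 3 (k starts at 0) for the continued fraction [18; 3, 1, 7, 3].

566/31

Using pₖ = aₖpₖ₋₁ + pₖ₋₂, qₖ = aₖqₖ₋₁ + qₖ₋₂ (with p₋₁=1, p₋₂=0, q₋₁=0, q₋₂=1):
  k=0: a=18, p=18, q=1
  k=1: a=3, p=55, q=3
  k=2: a=1, p=73, q=4
  k=3: a=7, p=566, q=31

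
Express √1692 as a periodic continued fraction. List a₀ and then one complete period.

[41; 7, 2, 7, 82]

a₀ = ⌊√1692⌋ = 41.
With m₀=0, d₀=1 and mₖ₊₁ = dₖaₖ − mₖ, dₖ₊₁ = (n − mₖ₊₁²)/dₖ, aₖ₊₁ = ⌊(a₀+mₖ₊₁)/dₖ₊₁⌋:
  k=1: m=41, d=11, a=7
  k=2: m=36, d=36, a=2
  k=3: m=36, d=11, a=7
  k=4: m=41, d=1, a=82
d=1 and a=2a₀=82 at k=4, so the next step gives (m, d) = (41, 11) again — its k=1 value — and the period has length 4.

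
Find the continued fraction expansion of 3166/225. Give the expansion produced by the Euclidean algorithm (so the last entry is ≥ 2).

3166 = 14×225 + 16
225 = 14×16 + 1
16 = 16×1 + 0  (stop)
So 3166/225 = [14; 14, 16].

[14; 14, 16]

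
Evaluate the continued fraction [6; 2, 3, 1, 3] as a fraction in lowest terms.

Using pₖ = aₖpₖ₋₁ + pₖ₋₂ and qₖ = aₖqₖ₋₁ + qₖ₋₂:
  k=0: a=6, p=6, q=1
  k=1: a=2, p=13, q=2
  k=2: a=3, p=45, q=7
  k=3: a=1, p=58, q=9
  k=4: a=3, p=219, q=34

219/34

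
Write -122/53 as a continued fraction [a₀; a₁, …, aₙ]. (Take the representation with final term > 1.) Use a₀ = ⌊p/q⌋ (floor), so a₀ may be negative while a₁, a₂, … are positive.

[-3; 1, 2, 3, 5]

-122 = -3·53 + 37
53 = 1·37 + 16
37 = 2·16 + 5
16 = 3·5 + 1
5 = 5·1 + 0  (stop)
So -122/53 = [-3; 1, 2, 3, 5].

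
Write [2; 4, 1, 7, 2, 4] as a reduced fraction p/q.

Using pₖ = aₖpₖ₋₁ + pₖ₋₂ and qₖ = aₖqₖ₋₁ + qₖ₋₂:
  k=0: a=2, p=2, q=1
  k=1: a=4, p=9, q=4
  k=2: a=1, p=11, q=5
  k=3: a=7, p=86, q=39
  k=4: a=2, p=183, q=83
  k=5: a=4, p=818, q=371

818/371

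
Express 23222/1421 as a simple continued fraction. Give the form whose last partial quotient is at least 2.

[16; 2, 1, 12, 7, 2, 2]

23222 = 16·1421 + 486
1421 = 2·486 + 449
486 = 1·449 + 37
449 = 12·37 + 5
37 = 7·5 + 2
5 = 2·2 + 1
2 = 2·1 + 0  (stop)
So 23222/1421 = [16; 2, 1, 12, 7, 2, 2].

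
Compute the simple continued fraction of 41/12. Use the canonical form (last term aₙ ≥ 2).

41 = 3·12 + 5
12 = 2·5 + 2
5 = 2·2 + 1
2 = 2·1 + 0  (stop)
So 41/12 = [3; 2, 2, 2].

[3; 2, 2, 2]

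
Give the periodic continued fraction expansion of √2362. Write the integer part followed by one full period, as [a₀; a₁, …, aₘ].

[48; 1, 1, 1, 1, 96]

a₀ = ⌊√2362⌋ = 48.
With m₀=0, d₀=1 and mₖ₊₁ = dₖaₖ − mₖ, dₖ₊₁ = (n − mₖ₊₁²)/dₖ, aₖ₊₁ = ⌊(a₀+mₖ₊₁)/dₖ₊₁⌋:
  k=1: m=48, d=58, a=1
  k=2: m=10, d=39, a=1
  k=3: m=29, d=39, a=1
  k=4: m=10, d=58, a=1
  k=5: m=48, d=1, a=96
d=1 and a=2a₀=96 at k=5, so the next step gives (m, d) = (48, 58) again — its k=1 value — and the period has length 5.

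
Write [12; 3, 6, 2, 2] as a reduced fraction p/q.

1244/101

Using pₖ = aₖpₖ₋₁ + pₖ₋₂ and qₖ = aₖqₖ₋₁ + qₖ₋₂:
  k=0: a=12, p=12, q=1
  k=1: a=3, p=37, q=3
  k=2: a=6, p=234, q=19
  k=3: a=2, p=505, q=41
  k=4: a=2, p=1244, q=101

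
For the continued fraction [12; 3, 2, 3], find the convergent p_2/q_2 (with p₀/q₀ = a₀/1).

Using pₖ = aₖpₖ₋₁ + pₖ₋₂, qₖ = aₖqₖ₋₁ + qₖ₋₂ (with p₋₁=1, p₋₂=0, q₋₁=0, q₋₂=1):
  k=0: a=12, p=12, q=1
  k=1: a=3, p=37, q=3
  k=2: a=2, p=86, q=7

86/7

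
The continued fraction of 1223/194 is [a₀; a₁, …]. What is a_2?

1223 = 6·194 + 59   →  a_0 = 6
194 = 3·59 + 17   →  a_1 = 3
59 = 3·17 + 8   →  a_2 = 3

3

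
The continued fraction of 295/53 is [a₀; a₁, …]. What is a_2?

1

295 = 5·53 + 30   →  a_0 = 5
53 = 1·30 + 23   →  a_1 = 1
30 = 1·23 + 7   →  a_2 = 1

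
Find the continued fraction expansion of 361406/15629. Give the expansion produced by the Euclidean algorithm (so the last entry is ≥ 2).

[23; 8, 16, 1, 1, 2, 1, 16]

361406 = 23*15629 + 1939
15629 = 8*1939 + 117
1939 = 16*117 + 67
117 = 1*67 + 50
67 = 1*50 + 17
50 = 2*17 + 16
17 = 1*16 + 1
16 = 16*1 + 0  (stop)
So 361406/15629 = [23; 8, 16, 1, 1, 2, 1, 16].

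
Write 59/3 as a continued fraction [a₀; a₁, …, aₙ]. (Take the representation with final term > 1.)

59 = 19·3 + 2
3 = 1·2 + 1
2 = 2·1 + 0  (stop)
So 59/3 = [19; 1, 2].

[19; 1, 2]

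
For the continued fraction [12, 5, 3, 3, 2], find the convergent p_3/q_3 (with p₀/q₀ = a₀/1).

646/53

Using pₖ = aₖpₖ₋₁ + pₖ₋₂, qₖ = aₖqₖ₋₁ + qₖ₋₂ (with p₋₁=1, p₋₂=0, q₋₁=0, q₋₂=1):
  k=0: a=12, p=12, q=1
  k=1: a=5, p=61, q=5
  k=2: a=3, p=195, q=16
  k=3: a=3, p=646, q=53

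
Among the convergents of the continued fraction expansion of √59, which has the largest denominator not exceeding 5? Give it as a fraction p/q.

23/3

√59 = [7; 1, 2, 7, 2, 1, 14, …] (period length 6).
Convergents:
  p_0/q_0 = 7/1
  p_1/q_1 = 8/1
  p_2/q_2 = 23/3
  p_3/q_3 = 169/22
q_2 = 3 ≤ 5 < 22 = q_3, so the answer is 23/3.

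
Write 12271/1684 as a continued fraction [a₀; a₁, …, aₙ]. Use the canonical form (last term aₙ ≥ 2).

12271 = 7·1684 + 483
1684 = 3·483 + 235
483 = 2·235 + 13
235 = 18·13 + 1
13 = 13·1 + 0  (stop)
So 12271/1684 = [7; 3, 2, 18, 13].

[7; 3, 2, 18, 13]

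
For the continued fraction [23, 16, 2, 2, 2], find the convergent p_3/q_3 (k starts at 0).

Using pₖ = aₖpₖ₋₁ + pₖ₋₂, qₖ = aₖqₖ₋₁ + qₖ₋₂ (with p₋₁=1, p₋₂=0, q₋₁=0, q₋₂=1):
  k=0: a=23, p=23, q=1
  k=1: a=16, p=369, q=16
  k=2: a=2, p=761, q=33
  k=3: a=2, p=1891, q=82

1891/82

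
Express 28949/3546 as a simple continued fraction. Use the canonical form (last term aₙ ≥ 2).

[8; 6, 9, 1, 2, 6, 3]

28949 = 8×3546 + 581
3546 = 6×581 + 60
581 = 9×60 + 41
60 = 1×41 + 19
41 = 2×19 + 3
19 = 6×3 + 1
3 = 3×1 + 0  (stop)
So 28949/3546 = [8; 6, 9, 1, 2, 6, 3].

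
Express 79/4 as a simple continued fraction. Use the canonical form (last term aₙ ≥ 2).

79 = 19·4 + 3
4 = 1·3 + 1
3 = 3·1 + 0  (stop)
So 79/4 = [19; 1, 3].

[19; 1, 3]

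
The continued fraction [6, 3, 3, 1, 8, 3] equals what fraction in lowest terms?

Fold from the inside: start with 3/1.
  8 + 1/3 = 25/3
  1 + 3/25 = 28/25
  3 + 25/28 = 109/28
  3 + 28/109 = 355/109
  6 + 109/355 = 2239/355

2239/355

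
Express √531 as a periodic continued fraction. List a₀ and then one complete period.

[23; 23, 46]

a₀ = ⌊√531⌋ = 23.
With m₀=0, d₀=1 and mₖ₊₁ = dₖaₖ − mₖ, dₖ₊₁ = (n − mₖ₊₁²)/dₖ, aₖ₊₁ = ⌊(a₀+mₖ₊₁)/dₖ₊₁⌋:
  k=1: m=23, d=2, a=23
  k=2: m=23, d=1, a=46
d=1 and a=2a₀=46 at k=2, so the next step gives (m, d) = (23, 2) again — its k=1 value — and the period has length 2.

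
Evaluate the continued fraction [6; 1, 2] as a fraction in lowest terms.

20/3

Fold from the inside: start with 2/1.
  1 + 1/2 = 3/2
  6 + 2/3 = 20/3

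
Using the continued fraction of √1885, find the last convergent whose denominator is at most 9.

217/5

√1885 = [43; 2, 2, 2, 86, …] (period length 4).
Convergents:
  p_0/q_0 = 43/1
  p_1/q_1 = 87/2
  p_2/q_2 = 217/5
  p_3/q_3 = 521/12
q_2 = 5 ≤ 9 < 12 = q_3, so the answer is 217/5.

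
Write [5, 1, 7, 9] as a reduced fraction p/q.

Using pₖ = aₖpₖ₋₁ + pₖ₋₂ and qₖ = aₖqₖ₋₁ + qₖ₋₂:
  k=0: a=5, p=5, q=1
  k=1: a=1, p=6, q=1
  k=2: a=7, p=47, q=8
  k=3: a=9, p=429, q=73

429/73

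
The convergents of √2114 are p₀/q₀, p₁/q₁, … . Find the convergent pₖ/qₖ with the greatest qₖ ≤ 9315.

194534/4231

√2114 = [45; 1, 44, 1, 90, …] (period length 4).
Convergents:
  p_0/q_0 = 45/1
  p_1/q_1 = 46/1
  p_2/q_2 = 2069/45
  p_3/q_3 = 2115/46
  p_4/q_4 = 192419/4185
  p_5/q_5 = 194534/4231
  p_6/q_6 = 8751915/190349
q_5 = 4231 ≤ 9315 < 190349 = q_6, so the answer is 194534/4231.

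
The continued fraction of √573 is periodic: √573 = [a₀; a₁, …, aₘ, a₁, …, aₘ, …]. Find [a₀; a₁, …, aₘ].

a₀ = ⌊√573⌋ = 23.
With m₀=0, d₀=1 and mₖ₊₁ = dₖaₖ − mₖ, dₖ₊₁ = (n − mₖ₊₁²)/dₖ, aₖ₊₁ = ⌊(a₀+mₖ₊₁)/dₖ₊₁⌋:
  k=1: m=23, d=44, a=1
  k=2: m=21, d=3, a=14
  k=3: m=21, d=44, a=1
  k=4: m=23, d=1, a=46
d=1 and a=2a₀=46 at k=4, so the next step gives (m, d) = (23, 44) again — its k=1 value — and the period has length 4.

[23; 1, 14, 1, 46]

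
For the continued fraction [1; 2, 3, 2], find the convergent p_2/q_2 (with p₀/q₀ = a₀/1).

Using pₖ = aₖpₖ₋₁ + pₖ₋₂, qₖ = aₖqₖ₋₁ + qₖ₋₂ (with p₋₁=1, p₋₂=0, q₋₁=0, q₋₂=1):
  k=0: a=1, p=1, q=1
  k=1: a=2, p=3, q=2
  k=2: a=3, p=10, q=7

10/7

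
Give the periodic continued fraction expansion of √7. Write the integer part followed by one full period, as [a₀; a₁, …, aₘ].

a₀ = ⌊√7⌋ = 2.
With m₀=0, d₀=1 and mₖ₊₁ = dₖaₖ − mₖ, dₖ₊₁ = (n − mₖ₊₁²)/dₖ, aₖ₊₁ = ⌊(a₀+mₖ₊₁)/dₖ₊₁⌋:
  k=1: m=2, d=3, a=1
  k=2: m=1, d=2, a=1
  k=3: m=1, d=3, a=1
  k=4: m=2, d=1, a=4
d=1 and a=2a₀=4 at k=4, so the next step gives (m, d) = (2, 3) again — its k=1 value — and the period has length 4.

[2; 1, 1, 1, 4]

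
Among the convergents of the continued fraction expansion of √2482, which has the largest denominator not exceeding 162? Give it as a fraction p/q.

√2482 = [49; 1, 4, 1, 1, 4, 1, 98, …] (period length 7).
Convergents:
  p_0/q_0 = 49/1
  p_1/q_1 = 50/1
  p_2/q_2 = 249/5
  p_3/q_3 = 299/6
  p_4/q_4 = 548/11
  p_5/q_5 = 2491/50
  p_6/q_6 = 3039/61
  p_7/q_7 = 300313/6028
q_6 = 61 ≤ 162 < 6028 = q_7, so the answer is 3039/61.

3039/61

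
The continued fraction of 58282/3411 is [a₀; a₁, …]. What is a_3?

1

58282 = 17·3411 + 295   →  a_0 = 17
3411 = 11·295 + 166   →  a_1 = 11
295 = 1·166 + 129   →  a_2 = 1
166 = 1·129 + 37   →  a_3 = 1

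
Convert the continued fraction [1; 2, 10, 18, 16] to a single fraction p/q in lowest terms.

Fold from the inside: start with 16/1.
  18 + 1/16 = 289/16
  10 + 16/289 = 2906/289
  2 + 289/2906 = 6101/2906
  1 + 2906/6101 = 9007/6101

9007/6101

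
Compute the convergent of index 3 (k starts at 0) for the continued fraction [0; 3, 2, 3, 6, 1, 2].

7/24

Using pₖ = aₖpₖ₋₁ + pₖ₋₂, qₖ = aₖqₖ₋₁ + qₖ₋₂ (with p₋₁=1, p₋₂=0, q₋₁=0, q₋₂=1):
  k=0: a=0, p=0, q=1
  k=1: a=3, p=1, q=3
  k=2: a=2, p=2, q=7
  k=3: a=3, p=7, q=24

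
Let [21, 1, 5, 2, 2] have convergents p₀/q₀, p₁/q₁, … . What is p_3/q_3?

284/13

Using pₖ = aₖpₖ₋₁ + pₖ₋₂, qₖ = aₖqₖ₋₁ + qₖ₋₂ (with p₋₁=1, p₋₂=0, q₋₁=0, q₋₂=1):
  k=0: a=21, p=21, q=1
  k=1: a=1, p=22, q=1
  k=2: a=5, p=131, q=6
  k=3: a=2, p=284, q=13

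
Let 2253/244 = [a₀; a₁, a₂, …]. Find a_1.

4

2253 = 9·244 + 57   →  a_0 = 9
244 = 4·57 + 16   →  a_1 = 4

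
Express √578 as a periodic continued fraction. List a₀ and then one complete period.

[24; 24, 48]

a₀ = ⌊√578⌋ = 24.
With m₀=0, d₀=1 and mₖ₊₁ = dₖaₖ − mₖ, dₖ₊₁ = (n − mₖ₊₁²)/dₖ, aₖ₊₁ = ⌊(a₀+mₖ₊₁)/dₖ₊₁⌋:
  k=1: m=24, d=2, a=24
  k=2: m=24, d=1, a=48
d=1 and a=2a₀=48 at k=2, so the next step gives (m, d) = (24, 2) again — its k=1 value — and the period has length 2.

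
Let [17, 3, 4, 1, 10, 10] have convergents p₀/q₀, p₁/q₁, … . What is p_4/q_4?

Using pₖ = aₖpₖ₋₁ + pₖ₋₂, qₖ = aₖqₖ₋₁ + qₖ₋₂ (with p₋₁=1, p₋₂=0, q₋₁=0, q₋₂=1):
  k=0: a=17, p=17, q=1
  k=1: a=3, p=52, q=3
  k=2: a=4, p=225, q=13
  k=3: a=1, p=277, q=16
  k=4: a=10, p=2995, q=173

2995/173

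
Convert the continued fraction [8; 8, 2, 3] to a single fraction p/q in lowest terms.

479/59

Using pₖ = aₖpₖ₋₁ + pₖ₋₂ and qₖ = aₖqₖ₋₁ + qₖ₋₂:
  k=0: a=8, p=8, q=1
  k=1: a=8, p=65, q=8
  k=2: a=2, p=138, q=17
  k=3: a=3, p=479, q=59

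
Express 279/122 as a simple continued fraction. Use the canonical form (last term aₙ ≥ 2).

279 = 2*122 + 35
122 = 3*35 + 17
35 = 2*17 + 1
17 = 17*1 + 0  (stop)
So 279/122 = [2; 3, 2, 17].

[2; 3, 2, 17]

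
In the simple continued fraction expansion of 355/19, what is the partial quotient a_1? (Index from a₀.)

1

355 = 18·19 + 13   →  a_0 = 18
19 = 1·13 + 6   →  a_1 = 1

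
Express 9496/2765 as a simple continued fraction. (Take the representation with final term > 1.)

9496 = 3*2765 + 1201
2765 = 2*1201 + 363
1201 = 3*363 + 112
363 = 3*112 + 27
112 = 4*27 + 4
27 = 6*4 + 3
4 = 1*3 + 1
3 = 3*1 + 0  (stop)
So 9496/2765 = [3; 2, 3, 3, 4, 6, 1, 3].

[3; 2, 3, 3, 4, 6, 1, 3]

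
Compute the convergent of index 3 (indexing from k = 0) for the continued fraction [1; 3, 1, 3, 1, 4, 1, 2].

19/15

Using pₖ = aₖpₖ₋₁ + pₖ₋₂, qₖ = aₖqₖ₋₁ + qₖ₋₂ (with p₋₁=1, p₋₂=0, q₋₁=0, q₋₂=1):
  k=0: a=1, p=1, q=1
  k=1: a=3, p=4, q=3
  k=2: a=1, p=5, q=4
  k=3: a=3, p=19, q=15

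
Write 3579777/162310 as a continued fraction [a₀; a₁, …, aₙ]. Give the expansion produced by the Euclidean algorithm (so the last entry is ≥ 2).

3579777 = 22×162310 + 8957
162310 = 18×8957 + 1084
8957 = 8×1084 + 285
1084 = 3×285 + 229
285 = 1×229 + 56
229 = 4×56 + 5
56 = 11×5 + 1
5 = 5×1 + 0  (stop)
So 3579777/162310 = [22; 18, 8, 3, 1, 4, 11, 5].

[22; 18, 8, 3, 1, 4, 11, 5]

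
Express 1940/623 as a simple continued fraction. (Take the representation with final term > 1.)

[3; 8, 1, 3, 2, 3, 2]

1940 = 3*623 + 71
623 = 8*71 + 55
71 = 1*55 + 16
55 = 3*16 + 7
16 = 2*7 + 2
7 = 3*2 + 1
2 = 2*1 + 0  (stop)
So 1940/623 = [3; 8, 1, 3, 2, 3, 2].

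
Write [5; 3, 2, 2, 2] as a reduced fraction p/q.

217/41

Fold from the inside: start with 2/1.
  2 + 1/2 = 5/2
  2 + 2/5 = 12/5
  3 + 5/12 = 41/12
  5 + 12/41 = 217/41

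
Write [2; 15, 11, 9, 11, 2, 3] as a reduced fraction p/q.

251841/121882

Using pₖ = aₖpₖ₋₁ + pₖ₋₂ and qₖ = aₖqₖ₋₁ + qₖ₋₂:
  k=0: a=2, p=2, q=1
  k=1: a=15, p=31, q=15
  k=2: a=11, p=343, q=166
  k=3: a=9, p=3118, q=1509
  k=4: a=11, p=34641, q=16765
  k=5: a=2, p=72400, q=35039
  k=6: a=3, p=251841, q=121882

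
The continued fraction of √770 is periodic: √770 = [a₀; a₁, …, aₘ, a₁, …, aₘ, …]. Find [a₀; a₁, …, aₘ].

a₀ = ⌊√770⌋ = 27.
With m₀=0, d₀=1 and mₖ₊₁ = dₖaₖ − mₖ, dₖ₊₁ = (n − mₖ₊₁²)/dₖ, aₖ₊₁ = ⌊(a₀+mₖ₊₁)/dₖ₊₁⌋:
  k=1: m=27, d=41, a=1
  k=2: m=14, d=14, a=2
  k=3: m=14, d=41, a=1
  k=4: m=27, d=1, a=54
d=1 and a=2a₀=54 at k=4, so the next step gives (m, d) = (27, 41) again — its k=1 value — and the period has length 4.

[27; 1, 2, 1, 54]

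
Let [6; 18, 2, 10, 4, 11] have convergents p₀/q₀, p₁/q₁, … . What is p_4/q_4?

Using pₖ = aₖpₖ₋₁ + pₖ₋₂, qₖ = aₖqₖ₋₁ + qₖ₋₂ (with p₋₁=1, p₋₂=0, q₋₁=0, q₋₂=1):
  k=0: a=6, p=6, q=1
  k=1: a=18, p=109, q=18
  k=2: a=2, p=224, q=37
  k=3: a=10, p=2349, q=388
  k=4: a=4, p=9620, q=1589

9620/1589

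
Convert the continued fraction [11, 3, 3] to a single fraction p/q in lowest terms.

113/10

Fold from the inside: start with 3/1.
  3 + 1/3 = 10/3
  11 + 3/10 = 113/10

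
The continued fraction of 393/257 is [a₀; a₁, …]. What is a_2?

393 = 1·257 + 136   →  a_0 = 1
257 = 1·136 + 121   →  a_1 = 1
136 = 1·121 + 15   →  a_2 = 1

1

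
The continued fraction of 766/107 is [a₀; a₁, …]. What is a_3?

766 = 7·107 + 17   →  a_0 = 7
107 = 6·17 + 5   →  a_1 = 6
17 = 3·5 + 2   →  a_2 = 3
5 = 2·2 + 1   →  a_3 = 2

2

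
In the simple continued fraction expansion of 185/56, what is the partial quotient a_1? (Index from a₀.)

3

185 = 3·56 + 17   →  a_0 = 3
56 = 3·17 + 5   →  a_1 = 3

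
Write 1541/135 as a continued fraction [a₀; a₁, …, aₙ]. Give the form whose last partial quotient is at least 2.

[11; 2, 2, 2, 3, 3]

1541 = 11×135 + 56
135 = 2×56 + 23
56 = 2×23 + 10
23 = 2×10 + 3
10 = 3×3 + 1
3 = 3×1 + 0  (stop)
So 1541/135 = [11; 2, 2, 2, 3, 3].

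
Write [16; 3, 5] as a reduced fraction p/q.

261/16

Fold from the inside: start with 5/1.
  3 + 1/5 = 16/5
  16 + 5/16 = 261/16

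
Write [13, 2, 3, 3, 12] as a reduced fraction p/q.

Using pₖ = aₖpₖ₋₁ + pₖ₋₂ and qₖ = aₖqₖ₋₁ + qₖ₋₂:
  k=0: a=13, p=13, q=1
  k=1: a=2, p=27, q=2
  k=2: a=3, p=94, q=7
  k=3: a=3, p=309, q=23
  k=4: a=12, p=3802, q=283

3802/283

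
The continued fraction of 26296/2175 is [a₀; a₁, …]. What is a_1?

26296 = 12·2175 + 196   →  a_0 = 12
2175 = 11·196 + 19   →  a_1 = 11

11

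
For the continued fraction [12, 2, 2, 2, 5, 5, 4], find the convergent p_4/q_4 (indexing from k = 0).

Using pₖ = aₖpₖ₋₁ + pₖ₋₂, qₖ = aₖqₖ₋₁ + qₖ₋₂ (with p₋₁=1, p₋₂=0, q₋₁=0, q₋₂=1):
  k=0: a=12, p=12, q=1
  k=1: a=2, p=25, q=2
  k=2: a=2, p=62, q=5
  k=3: a=2, p=149, q=12
  k=4: a=5, p=807, q=65

807/65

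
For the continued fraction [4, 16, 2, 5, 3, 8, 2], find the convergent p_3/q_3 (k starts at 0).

735/181

Using pₖ = aₖpₖ₋₁ + pₖ₋₂, qₖ = aₖqₖ₋₁ + qₖ₋₂ (with p₋₁=1, p₋₂=0, q₋₁=0, q₋₂=1):
  k=0: a=4, p=4, q=1
  k=1: a=16, p=65, q=16
  k=2: a=2, p=134, q=33
  k=3: a=5, p=735, q=181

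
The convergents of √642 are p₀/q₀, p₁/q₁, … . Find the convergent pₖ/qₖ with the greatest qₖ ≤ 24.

76/3

√642 = [25; 2, 1, 24, 1, 2, 50, …] (period length 6).
Convergents:
  p_0/q_0 = 25/1
  p_1/q_1 = 51/2
  p_2/q_2 = 76/3
  p_3/q_3 = 1875/74
q_2 = 3 ≤ 24 < 74 = q_3, so the answer is 76/3.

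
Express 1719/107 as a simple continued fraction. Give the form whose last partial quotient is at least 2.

1719 = 16·107 + 7
107 = 15·7 + 2
7 = 3·2 + 1
2 = 2·1 + 0  (stop)
So 1719/107 = [16; 15, 3, 2].

[16; 15, 3, 2]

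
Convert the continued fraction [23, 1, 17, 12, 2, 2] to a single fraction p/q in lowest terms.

26842/1121

Fold from the inside: start with 2/1.
  2 + 1/2 = 5/2
  12 + 2/5 = 62/5
  17 + 5/62 = 1059/62
  1 + 62/1059 = 1121/1059
  23 + 1059/1121 = 26842/1121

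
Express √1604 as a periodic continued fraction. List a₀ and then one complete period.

a₀ = ⌊√1604⌋ = 40.

[40; 20, 80]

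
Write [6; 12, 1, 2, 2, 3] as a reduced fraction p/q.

1854/305

Fold from the inside: start with 3/1.
  2 + 1/3 = 7/3
  2 + 3/7 = 17/7
  1 + 7/17 = 24/17
  12 + 17/24 = 305/24
  6 + 24/305 = 1854/305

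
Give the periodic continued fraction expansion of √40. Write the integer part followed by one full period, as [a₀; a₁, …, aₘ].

a₀ = ⌊√40⌋ = 6.
With m₀=0, d₀=1 and mₖ₊₁ = dₖaₖ − mₖ, dₖ₊₁ = (n − mₖ₊₁²)/dₖ, aₖ₊₁ = ⌊(a₀+mₖ₊₁)/dₖ₊₁⌋:
  k=1: m=6, d=4, a=3
  k=2: m=6, d=1, a=12
d=1 and a=2a₀=12 at k=2, so the next step gives (m, d) = (6, 4) again — its k=1 value — and the period has length 2.

[6; 3, 12]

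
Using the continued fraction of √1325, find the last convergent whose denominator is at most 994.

√1325 = [36; 2, 2, 72, …] (period length 3).
Convergents:
  p_0/q_0 = 36/1
  p_1/q_1 = 73/2
  p_2/q_2 = 182/5
  p_3/q_3 = 13177/362
  p_4/q_4 = 26536/729
  p_5/q_5 = 66249/1820
q_4 = 729 ≤ 994 < 1820 = q_5, so the answer is 26536/729.

26536/729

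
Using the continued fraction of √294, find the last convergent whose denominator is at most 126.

703/41

√294 = [17; 6, 1, 4, 1, 6, 34, …] (period length 6).
Convergents:
  p_0/q_0 = 17/1
  p_1/q_1 = 103/6
  p_2/q_2 = 120/7
  p_3/q_3 = 583/34
  p_4/q_4 = 703/41
  p_5/q_5 = 4801/280
q_4 = 41 ≤ 126 < 280 = q_5, so the answer is 703/41.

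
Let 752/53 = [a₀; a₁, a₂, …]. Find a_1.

5

752 = 14·53 + 10   →  a_0 = 14
53 = 5·10 + 3   →  a_1 = 5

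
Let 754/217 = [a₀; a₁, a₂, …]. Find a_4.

1

754 = 3·217 + 103   →  a_0 = 3
217 = 2·103 + 11   →  a_1 = 2
103 = 9·11 + 4   →  a_2 = 9
11 = 2·4 + 3   →  a_3 = 2
4 = 1·3 + 1   →  a_4 = 1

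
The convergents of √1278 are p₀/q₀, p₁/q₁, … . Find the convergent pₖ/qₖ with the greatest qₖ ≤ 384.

√1278 = [35; 1, 2, 1, 70, …] (period length 4).
Convergents:
  p_0/q_0 = 35/1
  p_1/q_1 = 36/1
  p_2/q_2 = 107/3
  p_3/q_3 = 143/4
  p_4/q_4 = 10117/283
  p_5/q_5 = 10260/287
  p_6/q_6 = 30637/857
q_5 = 287 ≤ 384 < 857 = q_6, so the answer is 10260/287.

10260/287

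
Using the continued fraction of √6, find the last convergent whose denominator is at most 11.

√6 = [2; 2, 4, …] (period length 2).
Convergents:
  p_0/q_0 = 2/1
  p_1/q_1 = 5/2
  p_2/q_2 = 22/9
  p_3/q_3 = 49/20
q_2 = 9 ≤ 11 < 20 = q_3, so the answer is 22/9.

22/9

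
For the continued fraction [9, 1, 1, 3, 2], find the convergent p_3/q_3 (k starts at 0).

67/7

Using pₖ = aₖpₖ₋₁ + pₖ₋₂, qₖ = aₖqₖ₋₁ + qₖ₋₂ (with p₋₁=1, p₋₂=0, q₋₁=0, q₋₂=1):
  k=0: a=9, p=9, q=1
  k=1: a=1, p=10, q=1
  k=2: a=1, p=19, q=2
  k=3: a=3, p=67, q=7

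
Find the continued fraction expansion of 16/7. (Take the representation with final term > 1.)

[2; 3, 2]

16 = 2*7 + 2
7 = 3*2 + 1
2 = 2*1 + 0  (stop)
So 16/7 = [2; 3, 2].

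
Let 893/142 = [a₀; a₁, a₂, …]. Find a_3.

6

893 = 6·142 + 41   →  a_0 = 6
142 = 3·41 + 19   →  a_1 = 3
41 = 2·19 + 3   →  a_2 = 2
19 = 6·3 + 1   →  a_3 = 6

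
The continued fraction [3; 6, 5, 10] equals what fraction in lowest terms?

Using pₖ = aₖpₖ₋₁ + pₖ₋₂ and qₖ = aₖqₖ₋₁ + qₖ₋₂:
  k=0: a=3, p=3, q=1
  k=1: a=6, p=19, q=6
  k=2: a=5, p=98, q=31
  k=3: a=10, p=999, q=316

999/316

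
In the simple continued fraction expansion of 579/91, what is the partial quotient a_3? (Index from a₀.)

579 = 6·91 + 33   →  a_0 = 6
91 = 2·33 + 25   →  a_1 = 2
33 = 1·25 + 8   →  a_2 = 1
25 = 3·8 + 1   →  a_3 = 3

3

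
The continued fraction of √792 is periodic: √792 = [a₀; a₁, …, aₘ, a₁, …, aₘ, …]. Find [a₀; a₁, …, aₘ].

a₀ = ⌊√792⌋ = 28.
With m₀=0, d₀=1 and mₖ₊₁ = dₖaₖ − mₖ, dₖ₊₁ = (n − mₖ₊₁²)/dₖ, aₖ₊₁ = ⌊(a₀+mₖ₊₁)/dₖ₊₁⌋:
  k=1: m=28, d=8, a=7
  k=2: m=28, d=1, a=56
d=1 and a=2a₀=56 at k=2, so the next step gives (m, d) = (28, 8) again — its k=1 value — and the period has length 2.

[28; 7, 56]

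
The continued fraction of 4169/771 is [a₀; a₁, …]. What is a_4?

4169 = 5·771 + 314   →  a_0 = 5
771 = 2·314 + 143   →  a_1 = 2
314 = 2·143 + 28   →  a_2 = 2
143 = 5·28 + 3   →  a_3 = 5
28 = 9·3 + 1   →  a_4 = 9

9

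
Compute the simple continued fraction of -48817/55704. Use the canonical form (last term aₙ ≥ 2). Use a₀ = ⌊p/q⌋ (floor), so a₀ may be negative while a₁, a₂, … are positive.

-48817 = -1×55704 + 6887
55704 = 8×6887 + 608
6887 = 11×608 + 199
608 = 3×199 + 11
199 = 18×11 + 1
11 = 11×1 + 0  (stop)
So -48817/55704 = [-1; 8, 11, 3, 18, 11].

[-1; 8, 11, 3, 18, 11]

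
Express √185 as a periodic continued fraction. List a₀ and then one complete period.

[13; 1, 1, 1, 1, 26]

a₀ = ⌊√185⌋ = 13.
With m₀=0, d₀=1 and mₖ₊₁ = dₖaₖ − mₖ, dₖ₊₁ = (n − mₖ₊₁²)/dₖ, aₖ₊₁ = ⌊(a₀+mₖ₊₁)/dₖ₊₁⌋:
  k=1: m=13, d=16, a=1
  k=2: m=3, d=11, a=1
  k=3: m=8, d=11, a=1
  k=4: m=3, d=16, a=1
  k=5: m=13, d=1, a=26
d=1 and a=2a₀=26 at k=5, so the next step gives (m, d) = (13, 16) again — its k=1 value — and the period has length 5.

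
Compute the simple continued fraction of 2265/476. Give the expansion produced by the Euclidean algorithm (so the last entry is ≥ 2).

[4; 1, 3, 7, 5, 3]

2265 = 4·476 + 361
476 = 1·361 + 115
361 = 3·115 + 16
115 = 7·16 + 3
16 = 5·3 + 1
3 = 3·1 + 0  (stop)
So 2265/476 = [4; 1, 3, 7, 5, 3].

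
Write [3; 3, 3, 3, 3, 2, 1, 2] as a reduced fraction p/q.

3207/971

Using pₖ = aₖpₖ₋₁ + pₖ₋₂ and qₖ = aₖqₖ₋₁ + qₖ₋₂:
  k=0: a=3, p=3, q=1
  k=1: a=3, p=10, q=3
  k=2: a=3, p=33, q=10
  k=3: a=3, p=109, q=33
  k=4: a=3, p=360, q=109
  k=5: a=2, p=829, q=251
  k=6: a=1, p=1189, q=360
  k=7: a=2, p=3207, q=971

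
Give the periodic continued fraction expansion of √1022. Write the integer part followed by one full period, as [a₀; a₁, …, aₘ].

[31; 1, 30, 1, 62]

a₀ = ⌊√1022⌋ = 31.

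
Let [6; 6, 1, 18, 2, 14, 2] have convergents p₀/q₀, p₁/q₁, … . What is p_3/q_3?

811/132

Using pₖ = aₖpₖ₋₁ + pₖ₋₂, qₖ = aₖqₖ₋₁ + qₖ₋₂ (with p₋₁=1, p₋₂=0, q₋₁=0, q₋₂=1):
  k=0: a=6, p=6, q=1
  k=1: a=6, p=37, q=6
  k=2: a=1, p=43, q=7
  k=3: a=18, p=811, q=132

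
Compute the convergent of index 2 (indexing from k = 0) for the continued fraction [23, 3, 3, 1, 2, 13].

Using pₖ = aₖpₖ₋₁ + pₖ₋₂, qₖ = aₖqₖ₋₁ + qₖ₋₂ (with p₋₁=1, p₋₂=0, q₋₁=0, q₋₂=1):
  k=0: a=23, p=23, q=1
  k=1: a=3, p=70, q=3
  k=2: a=3, p=233, q=10

233/10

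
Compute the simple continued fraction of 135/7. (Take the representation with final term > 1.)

[19; 3, 2]

135 = 19·7 + 2
7 = 3·2 + 1
2 = 2·1 + 0  (stop)
So 135/7 = [19; 3, 2].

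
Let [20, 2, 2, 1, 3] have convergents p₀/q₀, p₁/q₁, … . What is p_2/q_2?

Using pₖ = aₖpₖ₋₁ + pₖ₋₂, qₖ = aₖqₖ₋₁ + qₖ₋₂ (with p₋₁=1, p₋₂=0, q₋₁=0, q₋₂=1):
  k=0: a=20, p=20, q=1
  k=1: a=2, p=41, q=2
  k=2: a=2, p=102, q=5

102/5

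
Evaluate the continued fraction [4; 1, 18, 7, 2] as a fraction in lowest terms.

Using pₖ = aₖpₖ₋₁ + pₖ₋₂ and qₖ = aₖqₖ₋₁ + qₖ₋₂:
  k=0: a=4, p=4, q=1
  k=1: a=1, p=5, q=1
  k=2: a=18, p=94, q=19
  k=3: a=7, p=663, q=134
  k=4: a=2, p=1420, q=287

1420/287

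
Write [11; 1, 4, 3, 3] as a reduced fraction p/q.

626/53

Using pₖ = aₖpₖ₋₁ + pₖ₋₂ and qₖ = aₖqₖ₋₁ + qₖ₋₂:
  k=0: a=11, p=11, q=1
  k=1: a=1, p=12, q=1
  k=2: a=4, p=59, q=5
  k=3: a=3, p=189, q=16
  k=4: a=3, p=626, q=53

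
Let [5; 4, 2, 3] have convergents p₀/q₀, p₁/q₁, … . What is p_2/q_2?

47/9

Using pₖ = aₖpₖ₋₁ + pₖ₋₂, qₖ = aₖqₖ₋₁ + qₖ₋₂ (with p₋₁=1, p₋₂=0, q₋₁=0, q₋₂=1):
  k=0: a=5, p=5, q=1
  k=1: a=4, p=21, q=4
  k=2: a=2, p=47, q=9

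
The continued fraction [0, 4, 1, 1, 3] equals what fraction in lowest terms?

Using pₖ = aₖpₖ₋₁ + pₖ₋₂ and qₖ = aₖqₖ₋₁ + qₖ₋₂:
  k=0: a=0, p=0, q=1
  k=1: a=4, p=1, q=4
  k=2: a=1, p=1, q=5
  k=3: a=1, p=2, q=9
  k=4: a=3, p=7, q=32

7/32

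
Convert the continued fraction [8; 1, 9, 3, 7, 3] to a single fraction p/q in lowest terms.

6339/712

Fold from the inside: start with 3/1.
  7 + 1/3 = 22/3
  3 + 3/22 = 69/22
  9 + 22/69 = 643/69
  1 + 69/643 = 712/643
  8 + 643/712 = 6339/712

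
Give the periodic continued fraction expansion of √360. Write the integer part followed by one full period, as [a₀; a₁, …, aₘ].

[18; 1, 36]

a₀ = ⌊√360⌋ = 18.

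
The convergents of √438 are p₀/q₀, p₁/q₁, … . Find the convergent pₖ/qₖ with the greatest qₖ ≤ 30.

√438 = [20; 1, 12, 1, 40, …] (period length 4).
Convergents:
  p_0/q_0 = 20/1
  p_1/q_1 = 21/1
  p_2/q_2 = 272/13
  p_3/q_3 = 293/14
  p_4/q_4 = 11992/573
q_3 = 14 ≤ 30 < 573 = q_4, so the answer is 293/14.

293/14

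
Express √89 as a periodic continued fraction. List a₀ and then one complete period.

[9; 2, 3, 3, 2, 18]

a₀ = ⌊√89⌋ = 9.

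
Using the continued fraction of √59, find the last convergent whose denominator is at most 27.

169/22

√59 = [7; 1, 2, 7, 2, 1, 14, …] (period length 6).
Convergents:
  p_0/q_0 = 7/1
  p_1/q_1 = 8/1
  p_2/q_2 = 23/3
  p_3/q_3 = 169/22
  p_4/q_4 = 361/47
q_3 = 22 ≤ 27 < 47 = q_4, so the answer is 169/22.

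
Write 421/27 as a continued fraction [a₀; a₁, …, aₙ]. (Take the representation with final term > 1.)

[15; 1, 1, 2, 5]

421 = 15×27 + 16
27 = 1×16 + 11
16 = 1×11 + 5
11 = 2×5 + 1
5 = 5×1 + 0  (stop)
So 421/27 = [15; 1, 1, 2, 5].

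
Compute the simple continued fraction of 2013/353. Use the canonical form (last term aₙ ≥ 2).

[5; 1, 2, 2, 1, 3, 4, 2]

2013 = 5×353 + 248
353 = 1×248 + 105
248 = 2×105 + 38
105 = 2×38 + 29
38 = 1×29 + 9
29 = 3×9 + 2
9 = 4×2 + 1
2 = 2×1 + 0  (stop)
So 2013/353 = [5; 1, 2, 2, 1, 3, 4, 2].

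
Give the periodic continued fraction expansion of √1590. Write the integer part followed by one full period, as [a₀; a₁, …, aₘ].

a₀ = ⌊√1590⌋ = 39.
With m₀=0, d₀=1 and mₖ₊₁ = dₖaₖ − mₖ, dₖ₊₁ = (n − mₖ₊₁²)/dₖ, aₖ₊₁ = ⌊(a₀+mₖ₊₁)/dₖ₊₁⌋:
  k=1: m=39, d=69, a=1
  k=2: m=30, d=10, a=6
  k=3: m=30, d=69, a=1
  k=4: m=39, d=1, a=78
d=1 and a=2a₀=78 at k=4, so the next step gives (m, d) = (39, 69) again — its k=1 value — and the period has length 4.

[39; 1, 6, 1, 78]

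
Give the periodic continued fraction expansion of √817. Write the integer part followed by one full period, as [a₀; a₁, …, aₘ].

[28; 1, 1, 2, 1, 1, 56]

a₀ = ⌊√817⌋ = 28.
With m₀=0, d₀=1 and mₖ₊₁ = dₖaₖ − mₖ, dₖ₊₁ = (n − mₖ₊₁²)/dₖ, aₖ₊₁ = ⌊(a₀+mₖ₊₁)/dₖ₊₁⌋:
  k=1: m=28, d=33, a=1
  k=2: m=5, d=24, a=1
  k=3: m=19, d=19, a=2
  k=4: m=19, d=24, a=1
  k=5: m=5, d=33, a=1
  k=6: m=28, d=1, a=56
d=1 and a=2a₀=56 at k=6, so the next step gives (m, d) = (28, 33) again — its k=1 value — and the period has length 6.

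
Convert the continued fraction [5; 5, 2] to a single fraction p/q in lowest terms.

Using pₖ = aₖpₖ₋₁ + pₖ₋₂ and qₖ = aₖqₖ₋₁ + qₖ₋₂:
  k=0: a=5, p=5, q=1
  k=1: a=5, p=26, q=5
  k=2: a=2, p=57, q=11

57/11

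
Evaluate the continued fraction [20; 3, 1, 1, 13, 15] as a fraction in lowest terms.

29047/1432

Using pₖ = aₖpₖ₋₁ + pₖ₋₂ and qₖ = aₖqₖ₋₁ + qₖ₋₂:
  k=0: a=20, p=20, q=1
  k=1: a=3, p=61, q=3
  k=2: a=1, p=81, q=4
  k=3: a=1, p=142, q=7
  k=4: a=13, p=1927, q=95
  k=5: a=15, p=29047, q=1432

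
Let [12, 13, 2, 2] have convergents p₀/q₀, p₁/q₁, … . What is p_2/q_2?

Using pₖ = aₖpₖ₋₁ + pₖ₋₂, qₖ = aₖqₖ₋₁ + qₖ₋₂ (with p₋₁=1, p₋₂=0, q₋₁=0, q₋₂=1):
  k=0: a=12, p=12, q=1
  k=1: a=13, p=157, q=13
  k=2: a=2, p=326, q=27

326/27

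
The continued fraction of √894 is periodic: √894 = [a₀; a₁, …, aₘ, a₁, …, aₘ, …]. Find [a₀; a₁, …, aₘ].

[29; 1, 8, 1, 58]

a₀ = ⌊√894⌋ = 29.
With m₀=0, d₀=1 and mₖ₊₁ = dₖaₖ − mₖ, dₖ₊₁ = (n − mₖ₊₁²)/dₖ, aₖ₊₁ = ⌊(a₀+mₖ₊₁)/dₖ₊₁⌋:
  k=1: m=29, d=53, a=1
  k=2: m=24, d=6, a=8
  k=3: m=24, d=53, a=1
  k=4: m=29, d=1, a=58
d=1 and a=2a₀=58 at k=4, so the next step gives (m, d) = (29, 53) again — its k=1 value — and the period has length 4.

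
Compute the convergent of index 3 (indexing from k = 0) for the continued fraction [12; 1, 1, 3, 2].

88/7

Using pₖ = aₖpₖ₋₁ + pₖ₋₂, qₖ = aₖqₖ₋₁ + qₖ₋₂ (with p₋₁=1, p₋₂=0, q₋₁=0, q₋₂=1):
  k=0: a=12, p=12, q=1
  k=1: a=1, p=13, q=1
  k=2: a=1, p=25, q=2
  k=3: a=3, p=88, q=7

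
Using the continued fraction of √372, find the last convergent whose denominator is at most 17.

√372 = [19; 3, 2, 12, 2, 3, 38, …] (period length 6).
Convergents:
  p_0/q_0 = 19/1
  p_1/q_1 = 58/3
  p_2/q_2 = 135/7
  p_3/q_3 = 1678/87
q_2 = 7 ≤ 17 < 87 = q_3, so the answer is 135/7.

135/7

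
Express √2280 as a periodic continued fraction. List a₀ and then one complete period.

[47; 1, 2, 1, 94]

a₀ = ⌊√2280⌋ = 47.
With m₀=0, d₀=1 and mₖ₊₁ = dₖaₖ − mₖ, dₖ₊₁ = (n − mₖ₊₁²)/dₖ, aₖ₊₁ = ⌊(a₀+mₖ₊₁)/dₖ₊₁⌋:
  k=1: m=47, d=71, a=1
  k=2: m=24, d=24, a=2
  k=3: m=24, d=71, a=1
  k=4: m=47, d=1, a=94
d=1 and a=2a₀=94 at k=4, so the next step gives (m, d) = (47, 71) again — its k=1 value — and the period has length 4.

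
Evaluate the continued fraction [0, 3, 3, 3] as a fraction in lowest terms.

Using pₖ = aₖpₖ₋₁ + pₖ₋₂ and qₖ = aₖqₖ₋₁ + qₖ₋₂:
  k=0: a=0, p=0, q=1
  k=1: a=3, p=1, q=3
  k=2: a=3, p=3, q=10
  k=3: a=3, p=10, q=33

10/33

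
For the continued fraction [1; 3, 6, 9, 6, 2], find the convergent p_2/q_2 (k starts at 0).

25/19

Using pₖ = aₖpₖ₋₁ + pₖ₋₂, qₖ = aₖqₖ₋₁ + qₖ₋₂ (with p₋₁=1, p₋₂=0, q₋₁=0, q₋₂=1):
  k=0: a=1, p=1, q=1
  k=1: a=3, p=4, q=3
  k=2: a=6, p=25, q=19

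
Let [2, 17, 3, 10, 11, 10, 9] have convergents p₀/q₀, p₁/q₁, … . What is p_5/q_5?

123725/60127

Using pₖ = aₖpₖ₋₁ + pₖ₋₂, qₖ = aₖqₖ₋₁ + qₖ₋₂ (with p₋₁=1, p₋₂=0, q₋₁=0, q₋₂=1):
  k=0: a=2, p=2, q=1
  k=1: a=17, p=35, q=17
  k=2: a=3, p=107, q=52
  k=3: a=10, p=1105, q=537
  k=4: a=11, p=12262, q=5959
  k=5: a=10, p=123725, q=60127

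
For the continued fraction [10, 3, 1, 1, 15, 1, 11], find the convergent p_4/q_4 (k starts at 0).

1121/109

Using pₖ = aₖpₖ₋₁ + pₖ₋₂, qₖ = aₖqₖ₋₁ + qₖ₋₂ (with p₋₁=1, p₋₂=0, q₋₁=0, q₋₂=1):
  k=0: a=10, p=10, q=1
  k=1: a=3, p=31, q=3
  k=2: a=1, p=41, q=4
  k=3: a=1, p=72, q=7
  k=4: a=15, p=1121, q=109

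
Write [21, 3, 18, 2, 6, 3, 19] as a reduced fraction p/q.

Fold from the inside: start with 19/1.
  3 + 1/19 = 58/19
  6 + 19/58 = 367/58
  2 + 58/367 = 792/367
  18 + 367/792 = 14623/792
  3 + 792/14623 = 44661/14623
  21 + 14623/44661 = 952504/44661

952504/44661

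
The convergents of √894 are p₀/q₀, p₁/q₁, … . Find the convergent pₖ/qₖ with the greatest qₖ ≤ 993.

17910/599

√894 = [29; 1, 8, 1, 58, …] (period length 4).
Convergents:
  p_0/q_0 = 29/1
  p_1/q_1 = 30/1
  p_2/q_2 = 269/9
  p_3/q_3 = 299/10
  p_4/q_4 = 17611/589
  p_5/q_5 = 17910/599
  p_6/q_6 = 160891/5381
q_5 = 599 ≤ 993 < 5381 = q_6, so the answer is 17910/599.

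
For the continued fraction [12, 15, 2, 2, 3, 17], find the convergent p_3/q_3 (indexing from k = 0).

929/77

Using pₖ = aₖpₖ₋₁ + pₖ₋₂, qₖ = aₖqₖ₋₁ + qₖ₋₂ (with p₋₁=1, p₋₂=0, q₋₁=0, q₋₂=1):
  k=0: a=12, p=12, q=1
  k=1: a=15, p=181, q=15
  k=2: a=2, p=374, q=31
  k=3: a=2, p=929, q=77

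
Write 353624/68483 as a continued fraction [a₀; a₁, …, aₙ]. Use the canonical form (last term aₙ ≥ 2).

[5; 6, 9, 8, 3, 3, 2, 6]

353624 = 5×68483 + 11209
68483 = 6×11209 + 1229
11209 = 9×1229 + 148
1229 = 8×148 + 45
148 = 3×45 + 13
45 = 3×13 + 6
13 = 2×6 + 1
6 = 6×1 + 0  (stop)
So 353624/68483 = [5; 6, 9, 8, 3, 3, 2, 6].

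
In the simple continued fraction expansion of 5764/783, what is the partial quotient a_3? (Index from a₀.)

3

5764 = 7·783 + 283   →  a_0 = 7
783 = 2·283 + 217   →  a_1 = 2
283 = 1·217 + 66   →  a_2 = 1
217 = 3·66 + 19   →  a_3 = 3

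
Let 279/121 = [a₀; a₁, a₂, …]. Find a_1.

279 = 2·121 + 37   →  a_0 = 2
121 = 3·37 + 10   →  a_1 = 3

3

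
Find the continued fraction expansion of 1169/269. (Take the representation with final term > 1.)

1169 = 4*269 + 93
269 = 2*93 + 83
93 = 1*83 + 10
83 = 8*10 + 3
10 = 3*3 + 1
3 = 3*1 + 0  (stop)
So 1169/269 = [4; 2, 1, 8, 3, 3].

[4; 2, 1, 8, 3, 3]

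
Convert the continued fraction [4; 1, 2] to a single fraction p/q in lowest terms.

Using pₖ = aₖpₖ₋₁ + pₖ₋₂ and qₖ = aₖqₖ₋₁ + qₖ₋₂:
  k=0: a=4, p=4, q=1
  k=1: a=1, p=5, q=1
  k=2: a=2, p=14, q=3

14/3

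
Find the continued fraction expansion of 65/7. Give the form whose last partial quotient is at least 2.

[9; 3, 2]

65 = 9×7 + 2
7 = 3×2 + 1
2 = 2×1 + 0  (stop)
So 65/7 = [9; 3, 2].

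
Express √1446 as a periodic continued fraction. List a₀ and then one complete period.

[38; 38, 76]

a₀ = ⌊√1446⌋ = 38.
With m₀=0, d₀=1 and mₖ₊₁ = dₖaₖ − mₖ, dₖ₊₁ = (n − mₖ₊₁²)/dₖ, aₖ₊₁ = ⌊(a₀+mₖ₊₁)/dₖ₊₁⌋:
  k=1: m=38, d=2, a=38
  k=2: m=38, d=1, a=76
d=1 and a=2a₀=76 at k=2, so the next step gives (m, d) = (38, 2) again — its k=1 value — and the period has length 2.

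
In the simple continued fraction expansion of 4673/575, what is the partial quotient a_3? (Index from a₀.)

4673 = 8·575 + 73   →  a_0 = 8
575 = 7·73 + 64   →  a_1 = 7
73 = 1·64 + 9   →  a_2 = 1
64 = 7·9 + 1   →  a_3 = 7

7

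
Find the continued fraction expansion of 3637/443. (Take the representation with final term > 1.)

[8; 4, 1, 3, 4, 2, 2]

3637 = 8×443 + 93
443 = 4×93 + 71
93 = 1×71 + 22
71 = 3×22 + 5
22 = 4×5 + 2
5 = 2×2 + 1
2 = 2×1 + 0  (stop)
So 3637/443 = [8; 4, 1, 3, 4, 2, 2].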